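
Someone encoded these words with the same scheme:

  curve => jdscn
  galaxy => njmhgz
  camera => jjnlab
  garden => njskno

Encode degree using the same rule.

Shifts by position in curve: pos 0: c→j (+7), pos 1: u→d (+9), pos 2: r→s (+1), pos 3: v→c (+7), pos 4: e→n (+9) — repeating every 3. The shifts repeat in a cycle of length 3: positions 0,1,… shift by +7, +9, +1, then the pattern repeats.
Applying it to degree: d+7=k, e+9=n, g+1=h, r+7=y, e+9=n, e+1=f.

knhynf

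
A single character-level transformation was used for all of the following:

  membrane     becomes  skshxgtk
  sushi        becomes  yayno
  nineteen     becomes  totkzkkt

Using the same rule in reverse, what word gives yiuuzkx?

scooter

This is a Caesar cipher with shift 6.
Decoding yiuuzkx: y−6=s, i−6=c, u−6=o, u−6=o, z−6=t, k−6=e, x−6=r.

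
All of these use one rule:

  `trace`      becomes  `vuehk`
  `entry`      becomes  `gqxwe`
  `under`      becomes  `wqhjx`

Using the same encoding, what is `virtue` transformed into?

In trace: t→v is +2, r→u is +3, a→e is +4, c→h is +5 — the shift increases by 1 each position. Each letter shifts forward by (position + 2), i.e. 2, 3, 4, … — the shift grows by one for each successive letter.
For virtue: v+2=x, i+3=l, r+4=v, t+5=y, u+6=a, e+7=l.

xlvyal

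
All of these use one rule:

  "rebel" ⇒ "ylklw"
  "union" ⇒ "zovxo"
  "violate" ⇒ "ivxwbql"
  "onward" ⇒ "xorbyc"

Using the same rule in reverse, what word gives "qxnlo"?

token

r(17)→y(24) and e(4)→l(11) fit y≡9x+1 (mod 26); the inverse of 9 mod 26 is 3. Each letter's alphabet position (a=0..z=25) is mapped through 9·x+1 mod 26 — an affine cipher.
Undoing it on qxnlo: q(16)→3·(16−1)≡19=t; x(23)→3·(23−1)≡14=o; n(13)→3·(13−1)≡10=k; l(11)→3·(11−1)≡4=e; o(14)→3·(14−1)≡13=n (all mod 26).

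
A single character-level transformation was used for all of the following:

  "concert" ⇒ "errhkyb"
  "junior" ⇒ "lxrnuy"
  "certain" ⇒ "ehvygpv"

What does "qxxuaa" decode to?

In concert: c→e is +2, o→r is +3, n→r is +4, c→h is +5 — the shift increases by 1 each position. Each letter shifts forward by (position + 2), i.e. 2, 3, 4, … — the shift grows by one for each successive letter.
Reversing it on qxxuaa: q−2=o, x−3=u, x−4=t, u−5=p, a−6=u, a−7=t.

output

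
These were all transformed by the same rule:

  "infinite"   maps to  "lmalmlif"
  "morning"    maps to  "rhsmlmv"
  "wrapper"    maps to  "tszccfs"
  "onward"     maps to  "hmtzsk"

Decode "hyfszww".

overall

i(8)→l(11) and n(13)→m(12) fit y≡21x+25 (mod 26); the inverse of 21 mod 26 is 5. Each letter's alphabet position (a=0..z=25) is mapped through 21·x+25 mod 26 — an affine cipher.
Undoing it on hyfszww: h(7)→5·(7−25)≡14=o; y(24)→5·(24−25)≡21=v; f(5)→5·(5−25)≡4=e; s(18)→5·(18−25)≡17=r; z(25)→5·(25−25)≡0=a; w(22)→5·(22−25)≡11=l; w(22)→5·(22−25)≡11=l (all mod 26).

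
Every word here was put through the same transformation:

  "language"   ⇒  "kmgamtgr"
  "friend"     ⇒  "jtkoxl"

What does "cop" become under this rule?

The output letters match the input read backwards, each shifted +6: language reversed is egaugnal. The word is reversed, then every letter is shifted forward by 6.
On cop: reverse → poc; then shift: p+6=v, o+6=u, c+6=i.

vui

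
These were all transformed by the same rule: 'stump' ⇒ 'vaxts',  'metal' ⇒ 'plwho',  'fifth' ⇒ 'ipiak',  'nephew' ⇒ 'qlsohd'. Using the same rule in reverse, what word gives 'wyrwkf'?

trophy

Shifts by position in stump: pos 0: s→v (+3), pos 1: t→a (+7), pos 2: u→x (+3), pos 3: m→t (+7) — repeating every 2. A repeating key of period 2 is used — shifts +3, +7 over and over.
Decoding wyrwkf: w−3=t, y−7=r, r−3=o, w−7=p, k−3=h, f−7=y.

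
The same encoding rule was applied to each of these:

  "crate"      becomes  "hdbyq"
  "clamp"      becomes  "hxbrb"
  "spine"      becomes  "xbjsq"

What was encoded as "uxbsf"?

plant

It's a Vigenère-style cipher with numeric key [5,12,1]: position i shifts by key[i mod 3].
Undoing it on uxbsf: u−5=p, x−12=l, b−1=a, s−5=n, f−12=t.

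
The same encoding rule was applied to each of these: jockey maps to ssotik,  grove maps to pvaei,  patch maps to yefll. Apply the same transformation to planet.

ypmwif

Shifts by position in jockey: pos 0: j→s (+9), pos 1: o→s (+4), pos 2: c→o (+12), pos 3: k→t (+9), pos 4: e→i (+4), pos 5: y→k (+12) — repeating every 3. The shifts repeat in a cycle of length 3: positions 0,1,… shift by +9, +4, +12, then the pattern repeats.
On planet: p+9=y, l+4=p, a+12=m, n+9=w, e+4=i, t+12=f.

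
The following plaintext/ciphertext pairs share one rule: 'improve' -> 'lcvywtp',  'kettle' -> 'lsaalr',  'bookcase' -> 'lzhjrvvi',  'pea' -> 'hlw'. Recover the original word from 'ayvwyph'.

The word is reversed, then every letter is shifted forward by 7.
Reversing it on ayvwyph: shift back: a−7=t, y−7=r, v−7=o, w−7=p, y−7=r, p−7=i, h−7=a → tropria; then reverse → airport.

airport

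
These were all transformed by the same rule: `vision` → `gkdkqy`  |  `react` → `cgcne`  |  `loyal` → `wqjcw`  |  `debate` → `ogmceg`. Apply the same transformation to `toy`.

eqj

The shift depends on letter class: consonant v→g is +11, but vowel i→k is +2. Two shifts are in play — +2 for a/e/i/o/u, +11 for every other letter.
On toy: t(cons)+11=e, o(vowel)+2=q, y(cons)+11=j.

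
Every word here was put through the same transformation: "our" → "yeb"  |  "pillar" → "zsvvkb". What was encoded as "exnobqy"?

Compare letters: o→y is +10, u→e is +10, r→b is +10 — a constant shift. This is a Caesar cipher with shift 10.
Decoding exnobqy: e−10=u, x−10=n, n−10=d, o−10=e, b−10=r, q−10=g, y−10=o.

undergo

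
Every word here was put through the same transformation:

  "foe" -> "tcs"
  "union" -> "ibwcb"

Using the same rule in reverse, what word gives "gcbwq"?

This is a Caesar cipher with shift 14.
Decoding gcbwq: g−14=s, c−14=o, b−14=n, w−14=i, q−14=c.

sonic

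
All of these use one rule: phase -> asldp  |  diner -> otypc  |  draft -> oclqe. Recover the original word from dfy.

sun

Compare letters: p→a is +11, h→s is +11, a→l is +11 — a constant shift. Each letter is shifted forward by 11 in the alphabet (a Caesar shift of +11).
Undoing it on dfy: d−11=s, f−11=u, y−11=n.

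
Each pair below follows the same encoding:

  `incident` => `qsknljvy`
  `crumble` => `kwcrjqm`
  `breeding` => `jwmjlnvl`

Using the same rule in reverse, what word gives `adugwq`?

The shifts repeat in a cycle of length 2: positions 0,1,… shift by +8, +5, then the pattern repeats.
Reversing it on adugwq: a−8=s, d−5=y, u−8=m, g−5=b, w−8=o, q−5=l.

symbol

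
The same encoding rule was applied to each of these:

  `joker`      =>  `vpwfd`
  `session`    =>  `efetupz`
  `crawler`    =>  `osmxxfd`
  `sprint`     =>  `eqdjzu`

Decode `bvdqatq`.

purpose

Shifts by position in joker: pos 0: j→v (+12), pos 1: o→p (+1), pos 2: k→w (+12), pos 3: e→f (+1) — repeating every 2. The shifts repeat in a cycle of length 2: positions 0,1,… shift by +12, +1, then the pattern repeats.
Reversing it on bvdqatq: b−12=p, v−1=u, d−12=r, q−1=p, a−12=o, t−1=s, q−12=e.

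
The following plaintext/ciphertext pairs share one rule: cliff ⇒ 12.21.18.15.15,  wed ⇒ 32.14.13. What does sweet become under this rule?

28.32.14.14.29

c is letter #3 and maps to 12: an offset of 9. The number is (letter's place in the alphabet, a=1) + 9.
Applying it to sweet: s=19→28, w=23→32, e=5→14, e=5→14, t=20→29.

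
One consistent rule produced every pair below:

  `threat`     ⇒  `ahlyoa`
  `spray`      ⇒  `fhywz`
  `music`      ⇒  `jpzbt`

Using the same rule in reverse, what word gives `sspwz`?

spill

The output letters match the input read backwards, each shifted +7: threat reversed is taerht. The word is reversed, then every letter is shifted forward by 7.
Reversing it on sspwz: shift back: s−7=l, s−7=l, p−7=i, w−7=p, z−7=s → llips; then reverse → spill.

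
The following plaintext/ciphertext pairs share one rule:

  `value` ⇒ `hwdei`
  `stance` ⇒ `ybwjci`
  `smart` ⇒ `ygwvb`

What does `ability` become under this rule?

wzudubq

Treating letters as 0–25, the rule is x ↦ 3x + 22 (mod 26).
On ability: a(0)→3·0+22≡22=w; b(1)→3·1+22≡25=z; i(8)→3·8+22≡20=u; l(11)→3·11+22≡3=d; i(8)→3·8+22≡20=u; t(19)→3·19+22≡1=b; y(24)→3·24+22≡16=q (all mod 26).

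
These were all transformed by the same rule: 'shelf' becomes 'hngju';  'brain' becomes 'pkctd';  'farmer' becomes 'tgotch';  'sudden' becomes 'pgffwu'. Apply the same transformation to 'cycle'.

The output letters match the input read backwards, each shifted +2: shelf reversed is flehs. The word is reversed, then every letter is shifted forward by 2.
On cycle: reverse → elcyc; then shift: e+2=g, l+2=n, c+2=e, y+2=a, c+2=e.

gneae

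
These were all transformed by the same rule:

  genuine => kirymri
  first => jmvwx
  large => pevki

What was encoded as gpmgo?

Compare letters: g→k is +4, e→i is +4, n→r is +4 — a constant shift. Every letter moves 4 places later in the alphabet, wrapping around z→a.
Reversing it on gpmgo: g−4=c, p−4=l, m−4=i, g−4=c, o−4=k.

click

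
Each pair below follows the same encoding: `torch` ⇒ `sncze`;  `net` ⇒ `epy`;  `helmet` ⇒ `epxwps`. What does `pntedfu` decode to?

justice

Two steps: reverse the string, then apply a Caesar shift of +11.
Reversing it on pntedfu: shift back: p−11=e, n−11=c, t−11=i, e−11=t, d−11=s, f−11=u, u−11=j → ecitsuj; then reverse → justice.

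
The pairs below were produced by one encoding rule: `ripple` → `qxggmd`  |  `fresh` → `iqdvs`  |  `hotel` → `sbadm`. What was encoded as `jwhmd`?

ankle

r(17)→q(16) and i(8)→x(23) fit y≡5x+9 (mod 26); the inverse of 5 mod 26 is 21. Treating letters as 0–25, the rule is x ↦ 5x + 9 (mod 26).
Decoding jwhmd: j(9)→21·(9−9)≡0=a; w(22)→21·(22−9)≡13=n; h(7)→21·(7−9)≡10=k; m(12)→21·(12−9)≡11=l; d(3)→21·(3−9)≡4=e (all mod 26).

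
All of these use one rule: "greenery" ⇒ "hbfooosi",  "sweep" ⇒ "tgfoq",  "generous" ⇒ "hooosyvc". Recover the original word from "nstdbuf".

mistake

Shifts by position in greenery: pos 0: g→h (+1), pos 1: r→b (+10), pos 2: e→f (+1), pos 3: e→o (+10) — repeating every 2. A repeating key of period 2 is used — shifts +1, +10 over and over.
Undoing it on nstdbuf: n−1=m, s−10=i, t−1=s, d−10=t, b−1=a, u−10=k, f−1=e.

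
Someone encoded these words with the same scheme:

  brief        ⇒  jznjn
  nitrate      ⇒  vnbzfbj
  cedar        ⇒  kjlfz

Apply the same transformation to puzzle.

The shift depends on letter class: consonant b→j is +8, but vowel i→n is +5. Two shifts are in play — +5 for a/e/i/o/u, +8 for every other letter.
Applying it to puzzle: p(cons)+8=x, u(vowel)+5=z, z(cons)+8=h, z(cons)+8=h, l(cons)+8=t, e(vowel)+5=j.

xzhhtj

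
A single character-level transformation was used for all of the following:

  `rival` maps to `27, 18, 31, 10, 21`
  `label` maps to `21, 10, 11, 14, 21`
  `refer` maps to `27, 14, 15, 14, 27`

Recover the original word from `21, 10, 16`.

lag

r is letter #18 and maps to 27: an offset of 9. The number is (letter's place in the alphabet, a=1) + 9.
Decoding 21, 10, 16: 21→(21−9)÷1=12=l, 10→(10−9)÷1=1=a, 16→(16−9)÷1=7=g.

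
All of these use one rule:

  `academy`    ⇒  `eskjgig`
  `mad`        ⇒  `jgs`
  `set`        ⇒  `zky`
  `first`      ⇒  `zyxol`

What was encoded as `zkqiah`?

bucket

The word is reversed, then every letter is shifted forward by 6.
Undoing it on zkqiah: shift back: z−6=t, k−6=e, q−6=k, i−6=c, a−6=u, h−6=b → tekcub; then reverse → bucket.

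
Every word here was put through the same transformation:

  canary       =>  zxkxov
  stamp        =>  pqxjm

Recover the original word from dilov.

glory

Compare letters: c→z is +23, a→x is +23, n→k is +23 — a constant shift. Each letter is shifted forward by 23 in the alphabet (a Caesar shift of +23).
Undoing it on dilov: d−23=g, i−23=l, l−23=o, o−23=r, v−23=y.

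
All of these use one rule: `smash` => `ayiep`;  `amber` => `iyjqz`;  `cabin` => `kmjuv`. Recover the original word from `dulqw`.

video

Shifts by position in smash: pos 0: s→a (+8), pos 1: m→y (+12), pos 2: a→i (+8), pos 3: s→e (+12) — repeating every 2. It's a Vigenère-style cipher with numeric key [8,12]: position i shifts by key[i mod 2].
Undoing it on dulqw: d−8=v, u−12=i, l−8=d, q−12=e, w−8=o.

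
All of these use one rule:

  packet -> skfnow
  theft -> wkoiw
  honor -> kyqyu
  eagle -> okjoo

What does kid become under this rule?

nsg

The shift depends on letter class: consonant p→s is +3, but vowel a→k is +10. Two shifts are in play — +10 for a/e/i/o/u, +3 for every other letter.
For kid: k(cons)+3=n, i(vowel)+10=s, d(cons)+3=g.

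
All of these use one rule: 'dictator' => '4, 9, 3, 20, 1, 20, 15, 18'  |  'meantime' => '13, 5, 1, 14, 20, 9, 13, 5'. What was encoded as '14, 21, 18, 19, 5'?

nurse

d is letter #4 and maps to 4: an offset of 0. Letters become their 1-indexed alphabet positions: a=1 … z=26.
Decoding 14, 21, 18, 19, 5: 14=n, 21=u, 18=r, 19=s, 5=e.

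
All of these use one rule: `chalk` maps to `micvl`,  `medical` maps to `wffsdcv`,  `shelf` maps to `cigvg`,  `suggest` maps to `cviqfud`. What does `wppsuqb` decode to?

monitor

Shifts by position in chalk: pos 0: c→m (+10), pos 1: h→i (+1), pos 2: a→c (+2), pos 3: l→v (+10), pos 4: k→l (+1) — repeating every 3. A repeating key of period 3 is used — shifts +10, +1, +2 over and over.
Undoing it on wppsuqb: w−10=m, p−1=o, p−2=n, s−10=i, u−1=t, q−2=o, b−10=r.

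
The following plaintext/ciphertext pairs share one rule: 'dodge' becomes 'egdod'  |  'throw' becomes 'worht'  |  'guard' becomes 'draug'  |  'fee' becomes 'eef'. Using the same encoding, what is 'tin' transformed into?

nit

The word is simply reversed.
Applying it to tin: reverse → nit.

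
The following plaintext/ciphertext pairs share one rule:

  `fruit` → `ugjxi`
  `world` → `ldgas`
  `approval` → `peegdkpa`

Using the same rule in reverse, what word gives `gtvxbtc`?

It's a constant shift of +15 (ROT15).
Undoing it on gtvxbtc: g−15=r, t−15=e, v−15=g, x−15=i, b−15=m, t−15=e, c−15=n.

regimen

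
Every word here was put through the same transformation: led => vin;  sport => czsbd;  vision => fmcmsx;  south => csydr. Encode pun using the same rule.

zyx

The shift depends on letter class: consonant l→v is +10, but vowel e→i is +4. Vowels shift forward by 4 and consonants shift forward by 10.
Applying it to pun: p(cons)+10=z, u(vowel)+4=y, n(cons)+10=x.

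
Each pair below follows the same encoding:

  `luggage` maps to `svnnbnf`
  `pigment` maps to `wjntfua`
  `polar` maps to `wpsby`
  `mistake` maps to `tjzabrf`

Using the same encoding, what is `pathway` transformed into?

The shift depends on letter class: consonant l→s is +7, but vowel u→v is +1. Two shifts are in play — +1 for a/e/i/o/u, +7 for every other letter.
For pathway: p(cons)+7=w, a(vowel)+1=b, t(cons)+7=a, h(cons)+7=o, w(cons)+7=d, a(vowel)+1=b, y(cons)+7=f.

wbaodbf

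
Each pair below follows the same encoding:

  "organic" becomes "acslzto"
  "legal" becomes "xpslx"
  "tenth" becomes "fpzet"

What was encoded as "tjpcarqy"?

hydrogen

Shifts by position in organic: pos 0: o→a (+12), pos 1: r→c (+11), pos 2: g→s (+12), pos 3: a→l (+11) — repeating every 2. A repeating key of period 2 is used — shifts +12, +11 over and over.
Undoing it on tjpcarqy: t−12=h, j−11=y, p−12=d, c−11=r, a−12=o, r−11=g, q−12=e, y−11=n.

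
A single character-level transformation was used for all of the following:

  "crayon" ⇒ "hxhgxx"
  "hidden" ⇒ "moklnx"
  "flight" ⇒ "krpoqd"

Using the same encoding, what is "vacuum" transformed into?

agjcdw

In crayon: c→h is +5, r→x is +6, a→h is +7, y→g is +8 — the shift increases by 1 each position. The shift increases by 1 at each position, starting from +5: 5, 6, 7, ….
On vacuum: v+5=a, a+6=g, c+7=j, u+8=c, u+9=d, m+10=w.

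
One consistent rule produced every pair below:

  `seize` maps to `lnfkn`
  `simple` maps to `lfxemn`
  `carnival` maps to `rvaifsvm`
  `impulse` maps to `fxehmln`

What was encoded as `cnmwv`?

delta

Treating letters as 0–25, the rule is x ↦ 11x + 21 (mod 26).
Reversing it on cnmwv: c(2)→19·(2−21)≡3=d; n(13)→19·(13−21)≡4=e; m(12)→19·(12−21)≡11=l; w(22)→19·(22−21)≡19=t; v(21)→19·(21−21)≡0=a (all mod 26).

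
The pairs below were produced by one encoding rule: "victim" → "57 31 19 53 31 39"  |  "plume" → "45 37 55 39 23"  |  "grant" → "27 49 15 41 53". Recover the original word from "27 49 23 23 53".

greet

v(#22)→57 and i(#9)→31: differences scale by 2, so n = 2·pos + 13. Each letter becomes 2×(its alphabet position, a=1..z=26) + 13.
Decoding 27 49 23 23 53: 27→(27−13)÷2=7=g, 49→(49−13)÷2=18=r, 23→(23−13)÷2=5=e, 23→(23−13)÷2=5=e, 53→(53−13)÷2=20=t.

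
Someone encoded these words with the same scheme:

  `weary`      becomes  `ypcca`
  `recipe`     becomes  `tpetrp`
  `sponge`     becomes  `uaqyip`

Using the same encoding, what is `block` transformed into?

Shifts by position in weary: pos 0: w→y (+2), pos 1: e→p (+11), pos 2: a→c (+2), pos 3: r→c (+11) — repeating every 2. It's a Vigenère-style cipher with numeric key [2,11]: position i shifts by key[i mod 2].
Applying it to block: b+2=d, l+11=w, o+2=q, c+11=n, k+2=m.

dwqnm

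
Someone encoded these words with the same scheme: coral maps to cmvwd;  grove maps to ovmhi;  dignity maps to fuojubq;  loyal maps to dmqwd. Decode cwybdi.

castle

c(2)→c(2) and o(14)→m(12) fit y≡3x+22 (mod 26); the inverse of 3 mod 26 is 9. This is an affine cipher: with a=0,…,z=25, each position x becomes (3x+22) mod 26.
Reversing it on cwybdi: c(2)→9·(2−22)≡2=c; w(22)→9·(22−22)≡0=a; y(24)→9·(24−22)≡18=s; b(1)→9·(1−22)≡19=t; d(3)→9·(3−22)≡11=l; i(8)→9·(8−22)≡4=e (all mod 26).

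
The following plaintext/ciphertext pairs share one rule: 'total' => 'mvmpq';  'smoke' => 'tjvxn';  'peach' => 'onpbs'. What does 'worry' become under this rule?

t(19)→m(12) and o(14)→v(21) fit y≡19x+15 (mod 26); the inverse of 19 mod 26 is 11. Each letter's alphabet position (a=0..z=25) is mapped through 19·x+15 mod 26 — an affine cipher.
On worry: w(22)→19·22+15≡17=r; o(14)→19·14+15≡21=v; r(17)→19·17+15≡0=a; r(17)→19·17+15≡0=a; y(24)→19·24+15≡3=d (all mod 26).

rvaad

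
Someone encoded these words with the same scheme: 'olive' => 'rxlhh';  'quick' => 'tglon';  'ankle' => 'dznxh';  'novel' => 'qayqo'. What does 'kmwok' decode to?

Shifts by position in olive: pos 0: o→r (+3), pos 1: l→x (+12), pos 2: i→l (+3), pos 3: v→h (+12) — repeating every 2. It's a Vigenère-style cipher with numeric key [3,12]: position i shifts by key[i mod 2].
Decoding kmwok: k−3=h, m−12=a, w−3=t, o−12=c, k−3=h.

hatch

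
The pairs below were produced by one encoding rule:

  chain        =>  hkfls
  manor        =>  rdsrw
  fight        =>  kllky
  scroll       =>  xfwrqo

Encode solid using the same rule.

xrqli

Shifts by position in chain: pos 0: c→h (+5), pos 1: h→k (+3), pos 2: a→f (+5), pos 3: i→l (+3) — repeating every 2. It's a Vigenère-style cipher with numeric key [5,3]: position i shifts by key[i mod 2].
Applying it to solid: s+5=x, o+3=r, l+5=q, i+3=l, d+5=i.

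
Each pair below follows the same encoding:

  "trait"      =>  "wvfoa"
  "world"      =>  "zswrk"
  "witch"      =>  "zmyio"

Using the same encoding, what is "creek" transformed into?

In trait: t→w is +3, r→v is +4, a→f is +5, i→o is +6 — the shift increases by 1 each position. Each letter shifts forward by (position + 3), i.e. 3, 4, 5, … — the shift grows by one for each successive letter.
Applying it to creek: c+3=f, r+4=v, e+5=j, e+6=k, k+7=r.

fvjkr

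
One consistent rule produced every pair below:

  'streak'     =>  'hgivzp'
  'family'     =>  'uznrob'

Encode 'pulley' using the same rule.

Each pair mirrors across the alphabet (s↔h, t↔g, r↔i): positions sum to 25. Each letter is replaced by its mirror in the alphabet: a↔z, b↔y, c↔x, and so on (the Atbash cipher).
For pulley: p↔k, u↔f, l↔o, l↔o, e↔v, y↔b.

kfoovb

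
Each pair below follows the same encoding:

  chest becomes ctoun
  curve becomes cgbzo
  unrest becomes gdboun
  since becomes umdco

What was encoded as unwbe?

story

c(2)→c(2) and h(7)→t(19) fit y≡19x+16 (mod 26); the inverse of 19 mod 26 is 11. Treating letters as 0–25, the rule is x ↦ 19x + 16 (mod 26).
Decoding unwbe: u(20)→11·(20−16)≡18=s; n(13)→11·(13−16)≡19=t; w(22)→11·(22−16)≡14=o; b(1)→11·(1−16)≡17=r; e(4)→11·(4−16)≡24=y (all mod 26).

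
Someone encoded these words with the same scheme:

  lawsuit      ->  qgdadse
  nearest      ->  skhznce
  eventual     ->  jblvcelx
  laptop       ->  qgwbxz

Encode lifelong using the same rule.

qommuyys

In lawsuit: l→q is +5, a→g is +6, w→d is +7, s→a is +8 — the shift increases by 1 each position. The shift increases by 1 at each position, starting from +5: 5, 6, 7, ….
On lifelong: l+5=q, i+6=o, f+7=m, e+8=m, l+9=u, o+10=y, n+11=y, g+12=s.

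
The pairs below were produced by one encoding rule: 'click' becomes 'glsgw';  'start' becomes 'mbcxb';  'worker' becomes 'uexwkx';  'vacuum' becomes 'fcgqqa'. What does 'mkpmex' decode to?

sensor

c(2)→g(6) and l(11)→l(11) fit y≡15x+2 (mod 26); the inverse of 15 mod 26 is 7. Each letter's alphabet position (a=0..z=25) is mapped through 15·x+2 mod 26 — an affine cipher.
Reversing it on mkpmex: m(12)→7·(12−2)≡18=s; k(10)→7·(10−2)≡4=e; p(15)→7·(15−2)≡13=n; m(12)→7·(12−2)≡18=s; e(4)→7·(4−2)≡14=o; x(23)→7·(23−2)≡17=r (all mod 26).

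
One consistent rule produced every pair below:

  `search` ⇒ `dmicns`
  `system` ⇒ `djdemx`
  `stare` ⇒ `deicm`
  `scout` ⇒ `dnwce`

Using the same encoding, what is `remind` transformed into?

cmxqyo

The shift depends on letter class: consonant s→d is +11, but vowel e→m is +8. Vowels shift forward by 8 and consonants shift forward by 11.
On remind: r(cons)+11=c, e(vowel)+8=m, m(cons)+11=x, i(vowel)+8=q, n(cons)+11=y, d(cons)+11=o.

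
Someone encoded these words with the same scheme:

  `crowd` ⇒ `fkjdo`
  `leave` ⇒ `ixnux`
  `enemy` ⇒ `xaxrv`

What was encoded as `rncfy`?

match

c(2)→f(5) and r(17)→k(10) fit y≡9x+13 (mod 26); the inverse of 9 mod 26 is 3. This is an affine cipher: with a=0,…,z=25, each position x becomes (9x+13) mod 26.
Undoing it on rncfy: r(17)→3·(17−13)≡12=m; n(13)→3·(13−13)≡0=a; c(2)→3·(2−13)≡19=t; f(5)→3·(5−13)≡2=c; y(24)→3·(24−13)≡7=h (all mod 26).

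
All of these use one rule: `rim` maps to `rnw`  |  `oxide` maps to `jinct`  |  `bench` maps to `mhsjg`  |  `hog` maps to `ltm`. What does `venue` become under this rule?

The output letters match the input read backwards, each shifted +5: rim reversed is mir. Read the word backwards and shift each letter +5.
For venue: reverse → eunev; then shift: e+5=j, u+5=z, n+5=s, e+5=j, v+5=a.

jzsja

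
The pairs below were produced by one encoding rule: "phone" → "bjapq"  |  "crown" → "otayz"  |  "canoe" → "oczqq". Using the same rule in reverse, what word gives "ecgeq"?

Shifts by position in phone: pos 0: p→b (+12), pos 1: h→j (+2), pos 2: o→a (+12), pos 3: n→p (+2) — repeating every 2. The shifts repeat in a cycle of length 2: positions 0,1,… shift by +12, +2, then the pattern repeats.
Reversing it on ecgeq: e−12=s, c−2=a, g−12=u, e−2=c, q−12=e.

sauce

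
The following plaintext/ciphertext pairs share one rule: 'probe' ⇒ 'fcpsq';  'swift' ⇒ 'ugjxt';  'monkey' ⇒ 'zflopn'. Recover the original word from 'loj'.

ink

Read the word backwards and shift each letter +1.
Undoing it on loj: shift back: l−1=k, o−1=n, j−1=i → kni; then reverse → ink.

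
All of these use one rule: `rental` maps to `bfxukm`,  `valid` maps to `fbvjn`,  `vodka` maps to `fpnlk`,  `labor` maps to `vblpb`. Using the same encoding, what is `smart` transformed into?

Shifts by position in rental: pos 0: r→b (+10), pos 1: e→f (+1), pos 2: n→x (+10), pos 3: t→u (+1) — repeating every 2. The shifts repeat in a cycle of length 2: positions 0,1,… shift by +10, +1, then the pattern repeats.
On smart: s+10=c, m+1=n, a+10=k, r+1=s, t+10=d.

cnksd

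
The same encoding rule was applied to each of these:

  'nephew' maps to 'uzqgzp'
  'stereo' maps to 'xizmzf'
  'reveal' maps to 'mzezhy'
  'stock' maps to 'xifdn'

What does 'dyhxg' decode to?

Treating letters as 0–25, the rule is x ↦ 11x + 7 (mod 26).
Reversing it on dyhxg: d(3)→19·(3−7)≡2=c; y(24)→19·(24−7)≡11=l; h(7)→19·(7−7)≡0=a; x(23)→19·(23−7)≡18=s; g(6)→19·(6−7)≡7=h (all mod 26).

clash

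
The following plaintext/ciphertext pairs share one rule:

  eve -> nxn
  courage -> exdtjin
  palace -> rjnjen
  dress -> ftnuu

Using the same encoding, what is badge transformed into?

djfin

The shift depends on letter class: consonant v→x is +2, but vowel e→n is +9. The rule splits by letter class: vowels +9, consonants +2.
Applying it to badge: b(cons)+2=d, a(vowel)+9=j, d(cons)+2=f, g(cons)+2=i, e(vowel)+9=n.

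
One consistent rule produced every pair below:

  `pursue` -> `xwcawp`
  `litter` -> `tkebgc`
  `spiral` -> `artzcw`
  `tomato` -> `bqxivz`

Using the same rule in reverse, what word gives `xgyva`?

penny

Shifts by position in pursue: pos 0: p→x (+8), pos 1: u→w (+2), pos 2: r→c (+11), pos 3: s→a (+8), pos 4: u→w (+2), pos 5: e→p (+11) — repeating every 3. The shifts repeat in a cycle of length 3: positions 0,1,… shift by +8, +2, +11, then the pattern repeats.
Reversing it on xgyva: x−8=p, g−2=e, y−11=n, v−8=n, a−2=y.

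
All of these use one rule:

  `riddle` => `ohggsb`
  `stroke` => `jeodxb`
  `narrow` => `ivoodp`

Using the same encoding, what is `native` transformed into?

r(17)→o(14) and i(8)→h(7) fit y≡21x+21 (mod 26); the inverse of 21 mod 26 is 5. Treating letters as 0–25, the rule is x ↦ 21x + 21 (mod 26).
Applying it to native: n(13)→21·13+21≡8=i; a(0)→21·0+21≡21=v; t(19)→21·19+21≡4=e; i(8)→21·8+21≡7=h; v(21)→21·21+21≡20=u; e(4)→21·4+21≡1=b (all mod 26).

ivehub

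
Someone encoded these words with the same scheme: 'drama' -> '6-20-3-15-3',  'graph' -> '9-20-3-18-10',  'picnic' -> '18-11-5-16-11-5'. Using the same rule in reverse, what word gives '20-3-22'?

d is letter #4 and maps to 6: an offset of 2. Letters become their 1-based position plus 2 (so a→3, b→4, …).
Reversing it on 20-3-22: 20→(20−2)÷1=18=r, 3→(3−2)÷1=1=a, 22→(22−2)÷1=20=t.

rat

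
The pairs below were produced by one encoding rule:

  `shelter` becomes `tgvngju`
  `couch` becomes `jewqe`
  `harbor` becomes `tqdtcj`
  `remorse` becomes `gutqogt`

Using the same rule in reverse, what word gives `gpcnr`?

Read the word backwards and shift each letter +2.
Reversing it on gpcnr: shift back: g−2=e, p−2=n, c−2=a, n−2=l, r−2=p → enalp; then reverse → plane.

plane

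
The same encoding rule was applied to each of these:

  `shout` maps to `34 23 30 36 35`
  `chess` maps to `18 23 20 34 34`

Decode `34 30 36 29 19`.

s is letter #19 and maps to 34: an offset of 15. Letters become their 1-based position plus 15 (so a→16, b→17, …).
Reversing it on 34 30 36 29 19: 34→(34−15)÷1=19=s, 30→(30−15)÷1=15=o, 36→(36−15)÷1=21=u, 29→(29−15)÷1=14=n, 19→(19−15)÷1=4=d.

sound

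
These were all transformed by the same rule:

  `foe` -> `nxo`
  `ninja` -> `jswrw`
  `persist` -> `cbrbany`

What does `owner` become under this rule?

The output letters match the input read backwards, each shifted +9: foe reversed is eof. The word is reversed, then every letter is shifted forward by 9.
On owner: reverse → renwo; then shift: r+9=a, e+9=n, n+9=w, w+9=f, o+9=x.

anwfx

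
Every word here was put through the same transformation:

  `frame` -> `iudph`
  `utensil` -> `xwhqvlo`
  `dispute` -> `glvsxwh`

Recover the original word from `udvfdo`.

Compare letters: f→i is +3, r→u is +3, a→d is +3 — a constant shift. Each letter is shifted forward by 3 in the alphabet (a Caesar shift of +3).
Undoing it on udvfdo: u−3=r, d−3=a, v−3=s, f−3=c, d−3=a, o−3=l.

rascal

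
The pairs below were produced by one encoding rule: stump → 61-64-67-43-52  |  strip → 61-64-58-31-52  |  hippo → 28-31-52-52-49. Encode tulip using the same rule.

With a=1..z=26, the number is 3·pos + 4.
Applying it to tulip: t=20→64, u=21→67, l=12→40, i=9→31, p=16→52.

64-67-40-31-52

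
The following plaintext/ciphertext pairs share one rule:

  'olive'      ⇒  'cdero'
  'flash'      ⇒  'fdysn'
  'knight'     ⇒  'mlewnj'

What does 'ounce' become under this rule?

o(14)→c(2) and l(11)→d(3) fit y≡17x+24 (mod 26); the inverse of 17 mod 26 is 23. Each letter's alphabet position (a=0..z=25) is mapped through 17·x+24 mod 26 — an affine cipher.
Applying it to ounce: o(14)→17·14+24≡2=c; u(20)→17·20+24≡0=a; n(13)→17·13+24≡11=l; c(2)→17·2+24≡6=g; e(4)→17·4+24≡14=o (all mod 26).

calgo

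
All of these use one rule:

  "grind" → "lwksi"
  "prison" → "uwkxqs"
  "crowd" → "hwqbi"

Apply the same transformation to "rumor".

wwrqw

Two shifts are in play — +2 for a/e/i/o/u, +5 for every other letter.
For rumor: r(cons)+5=w, u(vowel)+2=w, m(cons)+5=r, o(vowel)+2=q, r(cons)+5=w.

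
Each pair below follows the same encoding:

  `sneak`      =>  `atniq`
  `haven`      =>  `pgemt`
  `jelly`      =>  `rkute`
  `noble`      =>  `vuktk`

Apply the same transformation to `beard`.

Shifts by position in sneak: pos 0: s→a (+8), pos 1: n→t (+6), pos 2: e→n (+9), pos 3: a→i (+8), pos 4: k→q (+6) — repeating every 3. It's a Vigenère-style cipher with numeric key [8,6,9]: position i shifts by key[i mod 3].
For beard: b+8=j, e+6=k, a+9=j, r+8=z, d+6=j.

jkjzj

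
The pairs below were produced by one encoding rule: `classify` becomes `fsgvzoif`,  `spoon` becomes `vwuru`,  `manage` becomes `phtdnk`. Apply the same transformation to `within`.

zpzkpt

Shifts by position in classify: pos 0: c→f (+3), pos 1: l→s (+7), pos 2: a→g (+6), pos 3: s→v (+3), pos 4: s→z (+7), pos 5: i→o (+6) — repeating every 3. A repeating key of period 3 is used — shifts +3, +7, +6 over and over.
Applying it to within: w+3=z, i+7=p, t+6=z, h+3=k, i+7=p, n+6=t.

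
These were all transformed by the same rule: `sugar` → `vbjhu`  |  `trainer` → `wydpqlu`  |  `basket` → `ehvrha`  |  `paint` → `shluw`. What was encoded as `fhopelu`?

The shifts repeat in a cycle of length 2: positions 0,1,… shift by +3, +7, then the pattern repeats.
Reversing it on fhopelu: f−3=c, h−7=a, o−3=l, p−7=i, e−3=b, l−7=e, u−3=r.

caliber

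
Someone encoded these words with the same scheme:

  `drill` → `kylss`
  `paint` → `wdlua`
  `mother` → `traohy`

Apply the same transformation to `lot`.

The rule splits by letter class: vowels +3, consonants +7.
On lot: l(cons)+7=s, o(vowel)+3=r, t(cons)+7=a.

sra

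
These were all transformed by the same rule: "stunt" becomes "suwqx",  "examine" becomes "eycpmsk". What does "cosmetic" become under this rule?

cpupiyoj

In stunt: s→s is +0, t→u is +1, u→w is +2, n→q is +3 — the shift increases by 1 each position. Letter i (0-indexed) is shifted by i+0, so successive shifts are 0, 1, 2, ….
Applying it to cosmetic: c+0=c, o+1=p, s+2=u, m+3=p, e+4=i, t+5=y, i+6=o, c+7=j.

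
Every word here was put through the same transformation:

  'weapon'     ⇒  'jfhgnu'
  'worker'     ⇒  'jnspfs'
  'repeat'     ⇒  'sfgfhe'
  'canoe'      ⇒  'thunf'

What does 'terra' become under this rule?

efssh

w(22)→j(9) and e(4)→f(5) fit y≡19x+7 (mod 26); the inverse of 19 mod 26 is 11. Treating letters as 0–25, the rule is x ↦ 19x + 7 (mod 26).
Applying it to terra: t(19)→19·19+7≡4=e; e(4)→19·4+7≡5=f; r(17)→19·17+7≡18=s; r(17)→19·17+7≡18=s; a(0)→19·0+7≡7=h (all mod 26).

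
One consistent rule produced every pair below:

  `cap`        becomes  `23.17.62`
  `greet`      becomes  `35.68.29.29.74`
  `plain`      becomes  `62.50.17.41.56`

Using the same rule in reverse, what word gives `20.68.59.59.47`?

brook

The formula is n = 3×(alphabet index, a=1) + 14.
Decoding 20.68.59.59.47: 20→(20−14)÷3=2=b, 68→(68−14)÷3=18=r, 59→(59−14)÷3=15=o, 59→(59−14)÷3=15=o, 47→(47−14)÷3=11=k.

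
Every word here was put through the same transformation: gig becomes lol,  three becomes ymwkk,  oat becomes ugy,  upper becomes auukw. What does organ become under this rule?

uwlgs

The shift depends on letter class: consonant g→l is +5, but vowel i→o is +6. Vowels shift forward by 6 and consonants shift forward by 5.
Applying it to organ: o(vowel)+6=u, r(cons)+5=w, g(cons)+5=l, a(vowel)+6=g, n(cons)+5=s.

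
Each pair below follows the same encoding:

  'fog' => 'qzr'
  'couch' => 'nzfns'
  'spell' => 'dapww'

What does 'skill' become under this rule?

dvtww

Compare letters: f→q is +11, o→z is +11, g→r is +11 — a constant shift. It's a constant shift of +11 (ROT11).
Applying it to skill: s+11=d, k+11=v, i+11=t, l+11=w, l+11=w.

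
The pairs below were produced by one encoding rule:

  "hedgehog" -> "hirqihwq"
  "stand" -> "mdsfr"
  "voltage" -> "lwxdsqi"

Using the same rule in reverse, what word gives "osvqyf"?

margin

Each letter's alphabet position (a=0..z=25) is mapped through 17·x+18 mod 26 — an affine cipher.
Reversing it on osvqyf: o(14)→23·(14−18)≡12=m; s(18)→23·(18−18)≡0=a; v(21)→23·(21−18)≡17=r; q(16)→23·(16−18)≡6=g; y(24)→23·(24−18)≡8=i; f(5)→23·(5−18)≡13=n (all mod 26).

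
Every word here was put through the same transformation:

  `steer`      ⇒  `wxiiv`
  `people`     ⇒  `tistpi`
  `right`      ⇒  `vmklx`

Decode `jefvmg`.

fabric

Compare letters: s→w is +4, t→x is +4, e→i is +4 — a constant shift. Each letter is shifted forward by 4 in the alphabet (a Caesar shift of +4).
Decoding jefvmg: j−4=f, e−4=a, f−4=b, v−4=r, m−4=i, g−4=c.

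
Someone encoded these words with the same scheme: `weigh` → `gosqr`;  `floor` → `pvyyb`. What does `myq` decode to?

Compare letters: w→g is +10, e→o is +10, i→s is +10 — a constant shift. Every letter moves 10 places later in the alphabet, wrapping around z→a.
Decoding myq: m−10=c, y−10=o, q−10=g.

cog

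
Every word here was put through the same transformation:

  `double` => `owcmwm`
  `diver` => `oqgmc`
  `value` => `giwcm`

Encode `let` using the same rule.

wme

The shift depends on letter class: consonant d→o is +11, but vowel o→w is +8. The rule splits by letter class: vowels +8, consonants +11.
On let: l(cons)+11=w, e(vowel)+8=m, t(cons)+11=e.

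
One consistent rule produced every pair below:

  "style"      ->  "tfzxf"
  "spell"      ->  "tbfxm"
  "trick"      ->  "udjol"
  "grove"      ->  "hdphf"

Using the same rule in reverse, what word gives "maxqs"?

Shifts by position in style: pos 0: s→t (+1), pos 1: t→f (+12), pos 2: y→z (+1), pos 3: l→x (+12) — repeating every 2. It's a Vigenère-style cipher with numeric key [1,12]: position i shifts by key[i mod 2].
Decoding maxqs: m−1=l, a−12=o, x−1=w, q−12=e, s−1=r.

lower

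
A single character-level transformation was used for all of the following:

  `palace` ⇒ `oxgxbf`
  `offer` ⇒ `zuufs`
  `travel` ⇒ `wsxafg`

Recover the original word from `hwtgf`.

p(15)→o(14) and a(0)→x(23) fit y≡15x+23 (mod 26); the inverse of 15 mod 26 is 7. This is an affine cipher: with a=0,…,z=25, each position x becomes (15x+23) mod 26.
Reversing it on hwtgf: h(7)→7·(7−23)≡18=s; w(22)→7·(22−23)≡19=t; t(19)→7·(19−23)≡24=y; g(6)→7·(6−23)≡11=l; f(5)→7·(5−23)≡4=e (all mod 26).

style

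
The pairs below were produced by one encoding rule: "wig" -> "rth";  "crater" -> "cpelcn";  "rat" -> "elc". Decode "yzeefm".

The output letters match the input read backwards, each shifted +11: wig reversed is giw. The word is reversed, then every letter is shifted forward by 11.
Decoding yzeefm: shift back: y−11=n, z−11=o, e−11=t, e−11=t, f−11=u, m−11=b → nottub; then reverse → button.

button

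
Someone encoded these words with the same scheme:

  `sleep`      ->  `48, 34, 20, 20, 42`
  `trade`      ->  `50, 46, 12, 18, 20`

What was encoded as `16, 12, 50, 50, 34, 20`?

cattle

s(#19)→48 and l(#12)→34: differences scale by 2, so n = 2·pos + 10. The formula is n = 2×(alphabet index, a=1) + 10.
Undoing it on 16, 12, 50, 50, 34, 20: 16→(16−10)÷2=3=c, 12→(12−10)÷2=1=a, 50→(50−10)÷2=20=t, 50→(50−10)÷2=20=t, 34→(34−10)÷2=12=l, 20→(20−10)÷2=5=e.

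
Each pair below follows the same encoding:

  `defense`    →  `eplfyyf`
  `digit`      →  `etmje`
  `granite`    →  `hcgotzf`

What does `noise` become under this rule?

ozotp

Shifts by position in defense: pos 0: d→e (+1), pos 1: e→p (+11), pos 2: f→l (+6), pos 3: e→f (+1), pos 4: n→y (+11), pos 5: s→y (+6) — repeating every 3. The shifts repeat in a cycle of length 3: positions 0,1,… shift by +1, +11, +6, then the pattern repeats.
On noise: n+1=o, o+11=z, i+6=o, s+1=t, e+11=p.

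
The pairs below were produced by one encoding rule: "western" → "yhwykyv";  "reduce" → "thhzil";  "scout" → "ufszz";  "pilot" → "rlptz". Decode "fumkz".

drift

In western: w→y is +2, e→h is +3, s→w is +4, t→y is +5 — the shift increases by 1 each position. The shift increases by 1 at each position, starting from +2: 2, 3, 4, ….
Reversing it on fumkz: f−2=d, u−3=r, m−4=i, k−5=f, z−6=t.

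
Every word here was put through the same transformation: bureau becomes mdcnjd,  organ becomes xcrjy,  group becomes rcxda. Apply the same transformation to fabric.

qjmcrn

Vowels shift forward by 9 and consonants shift forward by 11.
On fabric: f(cons)+11=q, a(vowel)+9=j, b(cons)+11=m, r(cons)+11=c, i(vowel)+9=r, c(cons)+11=n.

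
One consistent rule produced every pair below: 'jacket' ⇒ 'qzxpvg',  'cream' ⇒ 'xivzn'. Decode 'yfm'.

Each pair mirrors across the alphabet (j↔q, a↔z, c↔x): positions sum to 25. Each letter is replaced by its mirror in the alphabet: a↔z, b↔y, c↔x, and so on (the Atbash cipher).
Decoding yfm: y↔b, f↔u, m↔n.

bun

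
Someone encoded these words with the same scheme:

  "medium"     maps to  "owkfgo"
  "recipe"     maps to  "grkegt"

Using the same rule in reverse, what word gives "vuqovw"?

The output letters match the input read backwards, each shifted +2: medium reversed is muidem. Two steps: reverse the string, then apply a Caesar shift of +2.
Undoing it on vuqovw: shift back: v−2=t, u−2=s, q−2=o, o−2=m, v−2=t, w−2=u → tsomtu; then reverse → utmost.

utmost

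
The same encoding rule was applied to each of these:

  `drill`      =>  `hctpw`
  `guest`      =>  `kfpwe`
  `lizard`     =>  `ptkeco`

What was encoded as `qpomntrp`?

Shifts by position in drill: pos 0: d→h (+4), pos 1: r→c (+11), pos 2: i→t (+11), pos 3: l→p (+4), pos 4: l→w (+11) — repeating every 3. It's a Vigenère-style cipher with numeric key [4,11,11]: position i shifts by key[i mod 3].
Reversing it on qpomntrp: q−4=m, p−11=e, o−11=d, m−4=i, n−11=c, t−11=i, r−4=n, p−11=e.

medicine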